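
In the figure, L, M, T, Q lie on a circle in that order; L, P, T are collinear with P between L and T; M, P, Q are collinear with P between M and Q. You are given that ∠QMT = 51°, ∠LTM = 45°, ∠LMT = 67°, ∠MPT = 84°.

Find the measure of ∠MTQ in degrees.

∠MTQ = 61°

1. ∠MLT = 68°  [△LMT]
2. ∠MQT = 68°  [same arc MT]
3. ∠MTQ = 61°  [△MTQ]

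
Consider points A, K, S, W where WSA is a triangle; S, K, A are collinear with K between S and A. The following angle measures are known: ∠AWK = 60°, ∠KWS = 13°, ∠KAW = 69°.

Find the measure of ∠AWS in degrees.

∠AWS = 73°

1. ∠AKW = 51°  [△WKA]
2. ∠SAW = 69°  [K on ray AS]
3. ∠SKW = 129°  [linear pair at K on SA]
4. ∠KSW = 38°  [△WSK]
5. ∠ASW = 38°  [K on ray SA]
6. ∠AWS = 73°  [△WSA]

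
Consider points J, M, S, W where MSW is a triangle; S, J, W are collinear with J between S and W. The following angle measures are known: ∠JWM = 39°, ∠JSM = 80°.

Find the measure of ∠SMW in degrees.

∠SMW = 61°

1. ∠MWS = 39°  [J on ray WS]
2. ∠MSW = 80°  [J on ray SW]
3. ∠SMW = 61°  [△MSW]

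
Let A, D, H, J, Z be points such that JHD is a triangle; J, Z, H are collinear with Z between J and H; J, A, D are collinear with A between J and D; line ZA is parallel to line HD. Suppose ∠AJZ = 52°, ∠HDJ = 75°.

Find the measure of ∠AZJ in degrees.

∠AZJ = 53°

1. ∠DJH = 52°  [Z on JH, A on JD]
2. ∠DHJ = 53°  [△JHD]
3. ∠AZJ = 53°  [ZA∥HD, corresponding at Z]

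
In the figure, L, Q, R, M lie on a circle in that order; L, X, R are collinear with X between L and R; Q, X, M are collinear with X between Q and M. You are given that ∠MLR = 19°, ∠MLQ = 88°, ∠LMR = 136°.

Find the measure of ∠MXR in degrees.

∠MXR = 86°

1. ∠MQR = 19°  [same arc RM]
2. ∠LRM = 25°  [△LRM]
3. ∠MRQ = 92°  [cyclic LQRM, opposite ∠L+∠R]
4. ∠QMR = 69°  [△QRM]
5. ∠MXR = 86°  [△RXM]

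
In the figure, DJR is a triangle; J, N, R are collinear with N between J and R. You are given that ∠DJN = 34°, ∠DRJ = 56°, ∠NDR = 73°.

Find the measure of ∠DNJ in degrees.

1. ∠DRN = 56°  [N on ray RJ]
2. ∠DNR = 51°  [△DNR]
3. ∠DNJ = 129°  [linear pair at N on JR]

∠DNJ = 129°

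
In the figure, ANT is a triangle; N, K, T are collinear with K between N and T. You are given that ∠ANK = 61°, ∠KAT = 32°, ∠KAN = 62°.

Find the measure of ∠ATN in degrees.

1. ∠AKN = 57°  [△ANK]
2. ∠AKT = 123°  [linear pair at K on NT]
3. ∠ATK = 25°  [△AKT]
4. ∠ATN = 25°  [K on ray TN]

∠ATN = 25°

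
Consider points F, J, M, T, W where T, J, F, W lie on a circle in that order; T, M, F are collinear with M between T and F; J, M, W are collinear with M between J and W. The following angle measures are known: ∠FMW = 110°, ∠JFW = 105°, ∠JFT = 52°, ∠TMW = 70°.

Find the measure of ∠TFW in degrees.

∠TFW = 53°

1. ∠JTW = 75°  [cyclic TJFW, opposite ∠T+∠F]
2. ∠JWT = 52°  [same arc TJ]
3. ∠TJW = 53°  [△TJW]
4. ∠TFW = 53°  [same arc TW]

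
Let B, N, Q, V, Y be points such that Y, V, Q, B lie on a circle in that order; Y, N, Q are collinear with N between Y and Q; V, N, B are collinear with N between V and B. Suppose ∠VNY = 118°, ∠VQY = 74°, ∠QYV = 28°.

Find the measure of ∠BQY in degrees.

1. ∠BNQ = 118°  [vertical angles at N]
2. ∠QBV = 28°  [same arc VQ]
3. ∠BQY = 34°  [△QNB]

∠BQY = 34°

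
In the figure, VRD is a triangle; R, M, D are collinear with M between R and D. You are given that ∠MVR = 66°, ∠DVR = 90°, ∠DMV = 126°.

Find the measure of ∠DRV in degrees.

1. ∠RMV = 54°  [linear pair at M on RD]
2. ∠MRV = 60°  [△VRM]
3. ∠DRV = 60°  [M on ray RD]

∠DRV = 60°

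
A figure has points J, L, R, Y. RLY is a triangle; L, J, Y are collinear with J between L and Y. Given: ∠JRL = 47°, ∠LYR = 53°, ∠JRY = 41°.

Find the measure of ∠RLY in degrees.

∠RLY = 39°

1. ∠JYR = 53°  [J on ray YL]
2. ∠RJY = 86°  [△RJY]
3. ∠LJR = 94°  [linear pair at J on LY]
4. ∠JLR = 39°  [△RLJ]
5. ∠RLY = 39°  [J on ray LY]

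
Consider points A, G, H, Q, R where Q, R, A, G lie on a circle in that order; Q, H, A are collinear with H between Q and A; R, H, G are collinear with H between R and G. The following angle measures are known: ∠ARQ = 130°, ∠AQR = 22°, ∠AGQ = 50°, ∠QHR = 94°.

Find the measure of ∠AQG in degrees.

1. ∠QAR = 28°  [△QRA]
2. ∠AHG = 94°  [vertical angles at H]
3. ∠QGR = 28°  [same arc QR]
4. ∠GHQ = 86°  [linear pair at H on QA]
5. ∠AQG = 66°  [△QHG]

∠AQG = 66°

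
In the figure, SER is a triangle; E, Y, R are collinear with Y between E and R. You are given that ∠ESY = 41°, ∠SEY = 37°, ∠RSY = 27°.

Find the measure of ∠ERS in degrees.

∠ERS = 75°

1. ∠EYS = 102°  [△SEY]
2. ∠RYS = 78°  [linear pair at Y on ER]
3. ∠SRY = 75°  [△SYR]
4. ∠ERS = 75°  [Y on ray RE]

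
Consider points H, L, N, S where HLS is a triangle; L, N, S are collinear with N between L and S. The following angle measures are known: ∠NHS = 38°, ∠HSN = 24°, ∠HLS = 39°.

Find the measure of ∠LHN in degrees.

1. ∠HNS = 118°  [△HNS]
2. ∠HLN = 39°  [N on ray LS]
3. ∠HNL = 62°  [linear pair at N on LS]
4. ∠LHN = 79°  [△HLN]

∠LHN = 79°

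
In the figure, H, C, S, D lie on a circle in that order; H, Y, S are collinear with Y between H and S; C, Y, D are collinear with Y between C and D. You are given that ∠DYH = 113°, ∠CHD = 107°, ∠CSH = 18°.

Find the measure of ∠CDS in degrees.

1. ∠CYS = 113°  [vertical angles at Y]
2. ∠CSD = 73°  [cyclic HCSD, opposite ∠H+∠S]
3. ∠DCS = 49°  [△CYS]
4. ∠CDS = 58°  [△CSD]

∠CDS = 58°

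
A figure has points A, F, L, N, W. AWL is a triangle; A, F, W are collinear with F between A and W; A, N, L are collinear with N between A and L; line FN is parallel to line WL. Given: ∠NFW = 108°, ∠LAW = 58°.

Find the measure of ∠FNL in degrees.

∠FNL = 130°

1. ∠AFN = 72°  [linear pair at F on AW]
2. ∠FAN = 58°  [F on AW, N on AL]
3. ∠ANF = 50°  [△AFN]
4. ∠FNL = 130°  [linear pair at N on AL]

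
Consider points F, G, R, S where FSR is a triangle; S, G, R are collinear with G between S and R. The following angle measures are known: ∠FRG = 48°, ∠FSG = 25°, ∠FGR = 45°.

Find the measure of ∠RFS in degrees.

∠RFS = 107°

1. ∠FRS = 48°  [G on ray RS]
2. ∠FSR = 25°  [G on ray SR]
3. ∠RFS = 107°  [△FSR]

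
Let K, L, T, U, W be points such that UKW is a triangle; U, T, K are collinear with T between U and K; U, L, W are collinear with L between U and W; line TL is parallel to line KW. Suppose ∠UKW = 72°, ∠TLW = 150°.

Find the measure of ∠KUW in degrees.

1. ∠LTU = 72°  [TL∥KW, corresponding at T]
2. ∠TLU = 30°  [linear pair at L on UW]
3. ∠LUT = 78°  [△UTL]
4. ∠KUW = 78°  [T on UK, L on UW]

∠KUW = 78°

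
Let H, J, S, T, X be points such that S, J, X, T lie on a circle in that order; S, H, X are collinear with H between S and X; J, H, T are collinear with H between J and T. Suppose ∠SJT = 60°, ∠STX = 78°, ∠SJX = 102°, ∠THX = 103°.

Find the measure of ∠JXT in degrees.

1. ∠SXT = 60°  [same arc ST]
2. ∠TSX = 42°  [△SXT]
3. ∠JTX = 17°  [△XHT]
4. ∠TJX = 42°  [same arc XT]
5. ∠JXT = 121°  [△JXT]

∠JXT = 121°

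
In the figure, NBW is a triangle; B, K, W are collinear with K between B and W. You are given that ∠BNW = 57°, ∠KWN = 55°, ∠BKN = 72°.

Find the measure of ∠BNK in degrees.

∠BNK = 40°

1. ∠BWN = 55°  [K on ray WB]
2. ∠NBW = 68°  [△NBW]
3. ∠KBN = 68°  [K on ray BW]
4. ∠BNK = 40°  [△NBK]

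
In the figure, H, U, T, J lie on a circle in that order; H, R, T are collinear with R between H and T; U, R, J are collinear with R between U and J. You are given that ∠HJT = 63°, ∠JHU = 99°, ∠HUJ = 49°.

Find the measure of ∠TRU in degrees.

∠TRU = 80°

1. ∠HJU = 32°  [△HUJ]
2. ∠HTJ = 49°  [same arc HJ]
3. ∠HTU = 32°  [same arc HU]
4. ∠JHT = 68°  [△HTJ]
5. ∠JUT = 68°  [same arc TJ]
6. ∠TRU = 80°  [△URT]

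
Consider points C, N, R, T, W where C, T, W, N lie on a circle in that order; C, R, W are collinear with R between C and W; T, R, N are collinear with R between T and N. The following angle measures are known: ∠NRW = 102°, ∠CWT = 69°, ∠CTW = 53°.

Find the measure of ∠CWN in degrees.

1. ∠CRN = 78°  [linear pair at R on CW]
2. ∠CNT = 69°  [same arc CT]
3. ∠CNW = 127°  [cyclic CTWN, opposite ∠T+∠N]
4. ∠NCW = 33°  [△CRN]
5. ∠CWN = 20°  [△CWN]

∠CWN = 20°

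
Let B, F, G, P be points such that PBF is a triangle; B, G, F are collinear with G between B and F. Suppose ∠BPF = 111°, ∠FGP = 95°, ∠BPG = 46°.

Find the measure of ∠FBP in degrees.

1. ∠BGP = 85°  [linear pair at G on BF]
2. ∠GBP = 49°  [△PBG]
3. ∠FBP = 49°  [G on ray BF]

∠FBP = 49°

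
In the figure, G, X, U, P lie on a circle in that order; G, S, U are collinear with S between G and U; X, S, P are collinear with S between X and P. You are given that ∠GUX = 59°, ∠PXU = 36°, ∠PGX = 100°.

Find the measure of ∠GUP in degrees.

∠GUP = 21°

1. ∠GPX = 59°  [same arc GX]
2. ∠GXP = 21°  [△GXP]
3. ∠GUP = 21°  [same arc GP]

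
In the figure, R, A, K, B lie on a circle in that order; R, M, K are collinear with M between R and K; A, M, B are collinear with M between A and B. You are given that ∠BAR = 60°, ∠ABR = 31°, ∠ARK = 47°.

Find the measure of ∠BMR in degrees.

∠BMR = 107°

1. ∠BKR = 60°  [same arc RB]
2. ∠ABK = 47°  [same arc AK]
3. ∠BMK = 73°  [△KMB]
4. ∠BMR = 107°  [linear pair at M on RK]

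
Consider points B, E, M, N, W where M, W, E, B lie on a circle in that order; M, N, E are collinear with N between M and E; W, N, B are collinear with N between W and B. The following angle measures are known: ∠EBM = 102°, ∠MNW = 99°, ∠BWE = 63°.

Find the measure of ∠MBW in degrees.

∠MBW = 36°

1. ∠BNE = 99°  [vertical angles at N]
2. ∠BME = 63°  [same arc EB]
3. ∠BNM = 81°  [linear pair at N on ME]
4. ∠MBW = 36°  [△MNB]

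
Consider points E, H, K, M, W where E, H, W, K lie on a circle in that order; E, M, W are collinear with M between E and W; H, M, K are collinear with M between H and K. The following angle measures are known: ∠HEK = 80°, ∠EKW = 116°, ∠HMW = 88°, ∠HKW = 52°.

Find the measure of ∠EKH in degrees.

1. ∠EHW = 64°  [cyclic EHWK, opposite ∠H+∠K]
2. ∠HEW = 52°  [same arc HW]
3. ∠EWH = 64°  [△EHW]
4. ∠EKH = 64°  [same arc EH]

∠EKH = 64°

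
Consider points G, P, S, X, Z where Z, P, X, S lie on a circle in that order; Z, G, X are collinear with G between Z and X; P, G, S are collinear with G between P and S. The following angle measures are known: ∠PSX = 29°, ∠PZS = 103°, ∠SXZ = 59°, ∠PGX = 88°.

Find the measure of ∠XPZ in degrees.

∠XPZ = 133°

1. ∠PZX = 29°  [same arc PX]
2. ∠PXS = 77°  [cyclic ZPXS, opposite ∠Z+∠X]
3. ∠SPX = 74°  [△PXS]
4. ∠PXZ = 18°  [△PGX]
5. ∠XPZ = 133°  [△ZPX]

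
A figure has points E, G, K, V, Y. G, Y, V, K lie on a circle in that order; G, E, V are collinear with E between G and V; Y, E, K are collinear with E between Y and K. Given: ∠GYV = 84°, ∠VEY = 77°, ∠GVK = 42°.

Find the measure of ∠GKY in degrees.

∠GKY = 61°

1. ∠GKV = 96°  [cyclic GYVK, opposite ∠Y+∠K]
2. ∠GEK = 77°  [vertical angles at E]
3. ∠KGV = 42°  [△GVK]
4. ∠GKY = 61°  [△GEK]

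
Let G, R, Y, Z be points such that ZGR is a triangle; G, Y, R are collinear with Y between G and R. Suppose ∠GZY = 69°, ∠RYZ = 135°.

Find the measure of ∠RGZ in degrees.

1. ∠GYZ = 45°  [linear pair at Y on GR]
2. ∠YGZ = 66°  [△ZGY]
3. ∠RGZ = 66°  [Y on ray GR]

∠RGZ = 66°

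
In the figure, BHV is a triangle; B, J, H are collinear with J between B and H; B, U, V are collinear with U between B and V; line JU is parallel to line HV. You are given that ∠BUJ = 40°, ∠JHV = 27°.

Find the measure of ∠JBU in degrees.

1. ∠BVH = 40°  [JU∥HV, corresponding at U]
2. ∠BHV = 27°  [J on ray HB]
3. ∠HBV = 113°  [△BHV]
4. ∠JBU = 113°  [J on BH, U on BV]

∠JBU = 113°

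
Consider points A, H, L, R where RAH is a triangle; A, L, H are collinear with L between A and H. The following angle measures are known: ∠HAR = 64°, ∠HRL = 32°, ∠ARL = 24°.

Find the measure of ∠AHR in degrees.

1. ∠LAR = 64°  [L on ray AH]
2. ∠ALR = 92°  [△RAL]
3. ∠HLR = 88°  [linear pair at L on AH]
4. ∠LHR = 60°  [△RLH]
5. ∠AHR = 60°  [L on ray HA]

∠AHR = 60°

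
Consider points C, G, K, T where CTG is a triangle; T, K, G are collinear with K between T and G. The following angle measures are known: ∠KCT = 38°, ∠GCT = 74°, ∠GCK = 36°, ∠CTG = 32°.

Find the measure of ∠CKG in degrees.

∠CKG = 70°

1. ∠CGT = 74°  [△CTG]
2. ∠CGK = 74°  [K on ray GT]
3. ∠CKG = 70°  [△CKG]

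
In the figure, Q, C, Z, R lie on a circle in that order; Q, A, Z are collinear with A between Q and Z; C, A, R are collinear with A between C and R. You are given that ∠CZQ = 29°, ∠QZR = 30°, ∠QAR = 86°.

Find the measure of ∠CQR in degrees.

∠CQR = 121°

1. ∠CRQ = 29°  [same arc QC]
2. ∠QCR = 30°  [same arc QR]
3. ∠CQR = 121°  [△QCR]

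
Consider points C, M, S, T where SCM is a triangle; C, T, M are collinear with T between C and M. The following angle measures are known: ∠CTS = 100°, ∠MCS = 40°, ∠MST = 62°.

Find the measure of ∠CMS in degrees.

∠CMS = 38°

1. ∠MTS = 80°  [linear pair at T on CM]
2. ∠SMT = 38°  [△STM]
3. ∠CMS = 38°  [T on ray MC]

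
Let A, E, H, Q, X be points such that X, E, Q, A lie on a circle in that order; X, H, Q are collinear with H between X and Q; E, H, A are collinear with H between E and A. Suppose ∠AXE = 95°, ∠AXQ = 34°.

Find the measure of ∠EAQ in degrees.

1. ∠AQE = 85°  [cyclic XEQA, opposite ∠X+∠Q]
2. ∠AEQ = 34°  [same arc QA]
3. ∠EAQ = 61°  [△EQA]

∠EAQ = 61°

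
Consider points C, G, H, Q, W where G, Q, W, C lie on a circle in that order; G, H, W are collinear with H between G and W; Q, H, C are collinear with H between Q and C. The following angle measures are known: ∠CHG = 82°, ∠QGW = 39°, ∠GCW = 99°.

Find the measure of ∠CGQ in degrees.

∠CGQ = 77°

1. ∠QHW = 82°  [vertical angles at H]
2. ∠GQW = 81°  [cyclic GQWC, opposite ∠Q+∠C]
3. ∠GHQ = 98°  [linear pair at H on GW]
4. ∠GWQ = 60°  [△GQW]
5. ∠CQG = 43°  [△GHQ]
6. ∠GCQ = 60°  [same arc GQ]
7. ∠CGQ = 77°  [△GQC]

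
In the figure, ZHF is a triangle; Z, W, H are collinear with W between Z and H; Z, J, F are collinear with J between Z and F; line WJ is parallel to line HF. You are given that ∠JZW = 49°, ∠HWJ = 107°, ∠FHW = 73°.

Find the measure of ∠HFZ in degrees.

∠HFZ = 58°

1. ∠FZH = 49°  [W on ZH, J on ZF]
2. ∠FHZ = 73°  [W on ray HZ]
3. ∠HFZ = 58°  [△ZHF]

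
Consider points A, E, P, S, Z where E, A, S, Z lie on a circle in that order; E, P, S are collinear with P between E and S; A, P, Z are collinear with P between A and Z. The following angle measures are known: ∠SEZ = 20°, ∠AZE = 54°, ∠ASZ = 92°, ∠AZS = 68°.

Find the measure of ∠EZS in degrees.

1. ∠ASE = 54°  [same arc EA]
2. ∠AES = 68°  [same arc AS]
3. ∠EAS = 58°  [△EAS]
4. ∠EZS = 122°  [cyclic EASZ, opposite ∠A+∠Z]

∠EZS = 122°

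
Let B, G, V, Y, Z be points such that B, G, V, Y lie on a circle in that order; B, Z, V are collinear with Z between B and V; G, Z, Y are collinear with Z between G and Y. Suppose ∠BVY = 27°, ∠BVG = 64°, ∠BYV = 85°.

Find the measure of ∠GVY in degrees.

∠GVY = 91°

1. ∠BGY = 27°  [same arc BY]
2. ∠BYG = 64°  [same arc BG]
3. ∠GBY = 89°  [△BGY]
4. ∠GVY = 91°  [cyclic BGVY, opposite ∠B+∠V]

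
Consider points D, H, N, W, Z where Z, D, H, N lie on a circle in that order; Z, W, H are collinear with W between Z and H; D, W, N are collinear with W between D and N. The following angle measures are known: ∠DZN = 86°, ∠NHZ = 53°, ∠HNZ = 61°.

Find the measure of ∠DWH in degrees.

∠DWH = 73°

1. ∠NDZ = 53°  [same arc ZN]
2. ∠HZN = 66°  [△ZHN]
3. ∠DNZ = 41°  [△ZDN]
4. ∠HDN = 66°  [same arc HN]
5. ∠DHZ = 41°  [same arc ZD]
6. ∠DWH = 73°  [△DWH]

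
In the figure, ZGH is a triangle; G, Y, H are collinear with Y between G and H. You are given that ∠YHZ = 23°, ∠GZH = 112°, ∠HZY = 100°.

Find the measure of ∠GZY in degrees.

1. ∠HYZ = 57°  [△ZYH]
2. ∠GHZ = 23°  [Y on ray HG]
3. ∠HGZ = 45°  [△ZGH]
4. ∠GYZ = 123°  [linear pair at Y on GH]
5. ∠YGZ = 45°  [Y on ray GH]
6. ∠GZY = 12°  [△ZGY]

∠GZY = 12°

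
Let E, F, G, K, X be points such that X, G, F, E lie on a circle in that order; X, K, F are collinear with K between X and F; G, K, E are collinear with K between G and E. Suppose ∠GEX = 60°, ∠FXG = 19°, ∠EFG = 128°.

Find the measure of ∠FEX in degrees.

∠FEX = 79°

1. ∠GFX = 60°  [same arc XG]
2. ∠FGX = 101°  [△XGF]
3. ∠FEX = 79°  [cyclic XGFE, opposite ∠G+∠E]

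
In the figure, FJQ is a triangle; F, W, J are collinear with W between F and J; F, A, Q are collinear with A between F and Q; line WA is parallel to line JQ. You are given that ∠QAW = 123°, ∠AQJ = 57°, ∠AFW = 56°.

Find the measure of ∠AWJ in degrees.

1. ∠FAW = 57°  [linear pair at A on FQ]
2. ∠AWF = 67°  [△FWA]
3. ∠AWJ = 113°  [linear pair at W on FJ]

∠AWJ = 113°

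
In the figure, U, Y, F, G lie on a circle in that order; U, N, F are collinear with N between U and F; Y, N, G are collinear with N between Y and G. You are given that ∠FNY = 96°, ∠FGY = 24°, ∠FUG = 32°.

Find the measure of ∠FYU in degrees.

1. ∠FUY = 24°  [same arc YF]
2. ∠FYG = 32°  [same arc FG]
3. ∠UFY = 52°  [△YNF]
4. ∠FYU = 104°  [△UYF]

∠FYU = 104°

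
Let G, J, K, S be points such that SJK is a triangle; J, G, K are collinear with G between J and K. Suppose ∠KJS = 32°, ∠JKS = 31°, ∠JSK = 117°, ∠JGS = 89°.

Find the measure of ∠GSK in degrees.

∠GSK = 58°

1. ∠GKS = 31°  [G on ray KJ]
2. ∠KGS = 91°  [linear pair at G on JK]
3. ∠GSK = 58°  [△SGK]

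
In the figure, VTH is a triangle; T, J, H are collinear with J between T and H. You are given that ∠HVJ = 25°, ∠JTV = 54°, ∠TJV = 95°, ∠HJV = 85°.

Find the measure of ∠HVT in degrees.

1. ∠JHV = 70°  [△VJH]
2. ∠HTV = 54°  [J on ray TH]
3. ∠THV = 70°  [J on ray HT]
4. ∠HVT = 56°  [△VTH]

∠HVT = 56°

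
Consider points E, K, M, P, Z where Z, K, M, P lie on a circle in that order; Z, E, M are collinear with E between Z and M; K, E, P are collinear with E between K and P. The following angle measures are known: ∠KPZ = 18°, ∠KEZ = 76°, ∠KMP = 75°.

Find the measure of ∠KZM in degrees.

∠KZM = 47°

1. ∠KZP = 105°  [cyclic ZKMP, opposite ∠Z+∠M]
2. ∠PKZ = 57°  [△ZKP]
3. ∠KZM = 47°  [△ZEK]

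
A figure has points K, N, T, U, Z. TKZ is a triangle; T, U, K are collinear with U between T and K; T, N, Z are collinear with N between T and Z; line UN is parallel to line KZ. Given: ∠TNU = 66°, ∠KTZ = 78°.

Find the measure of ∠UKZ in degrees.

∠UKZ = 36°

1. ∠KZT = 66°  [UN∥KZ, corresponding at N]
2. ∠TKZ = 36°  [△TKZ]
3. ∠UKZ = 36°  [U on ray KT]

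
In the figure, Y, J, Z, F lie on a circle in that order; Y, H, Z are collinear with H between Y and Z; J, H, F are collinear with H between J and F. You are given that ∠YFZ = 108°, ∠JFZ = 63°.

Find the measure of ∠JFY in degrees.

∠JFY = 45°

1. ∠YJZ = 72°  [cyclic YJZF, opposite ∠J+∠F]
2. ∠JYZ = 63°  [same arc JZ]
3. ∠JZY = 45°  [△YJZ]
4. ∠JFY = 45°  [same arc YJ]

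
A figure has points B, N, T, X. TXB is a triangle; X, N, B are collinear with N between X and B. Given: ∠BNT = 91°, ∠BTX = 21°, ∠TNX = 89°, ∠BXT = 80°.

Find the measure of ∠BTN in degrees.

1. ∠TBX = 79°  [△TXB]
2. ∠NBT = 79°  [N on ray BX]
3. ∠BTN = 10°  [△TNB]

∠BTN = 10°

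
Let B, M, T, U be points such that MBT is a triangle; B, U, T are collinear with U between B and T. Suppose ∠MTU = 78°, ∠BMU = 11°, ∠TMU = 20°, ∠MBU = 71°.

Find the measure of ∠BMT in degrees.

∠BMT = 31°

1. ∠BTM = 78°  [U on ray TB]
2. ∠MBT = 71°  [U on ray BT]
3. ∠BMT = 31°  [△MBT]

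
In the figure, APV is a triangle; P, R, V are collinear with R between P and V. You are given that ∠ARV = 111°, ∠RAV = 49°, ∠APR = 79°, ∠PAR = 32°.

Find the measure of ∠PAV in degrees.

1. ∠AVR = 20°  [△ARV]
2. ∠APV = 79°  [R on ray PV]
3. ∠AVP = 20°  [R on ray VP]
4. ∠PAV = 81°  [△APV]

∠PAV = 81°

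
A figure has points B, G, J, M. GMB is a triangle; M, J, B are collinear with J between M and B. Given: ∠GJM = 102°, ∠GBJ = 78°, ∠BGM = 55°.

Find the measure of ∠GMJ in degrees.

∠GMJ = 47°

1. ∠GBM = 78°  [J on ray BM]
2. ∠BMG = 47°  [△GMB]
3. ∠GMJ = 47°  [J on ray MB]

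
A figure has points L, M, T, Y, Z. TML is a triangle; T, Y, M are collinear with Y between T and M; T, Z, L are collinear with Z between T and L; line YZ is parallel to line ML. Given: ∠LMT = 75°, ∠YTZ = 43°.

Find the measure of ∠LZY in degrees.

∠LZY = 118°

1. ∠TYZ = 75°  [YZ∥ML, corresponding at Y]
2. ∠TZY = 62°  [△TYZ]
3. ∠LZY = 118°  [linear pair at Z on TL]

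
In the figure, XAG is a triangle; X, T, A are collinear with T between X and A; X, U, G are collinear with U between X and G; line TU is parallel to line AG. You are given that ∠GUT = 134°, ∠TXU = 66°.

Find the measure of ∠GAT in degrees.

∠GAT = 68°

1. ∠TUX = 46°  [linear pair at U on XG]
2. ∠UTX = 68°  [△XTU]
3. ∠ATU = 112°  [linear pair at T on XA]
4. ∠GAT = 68°  [TU∥AG, co-interior at A–T]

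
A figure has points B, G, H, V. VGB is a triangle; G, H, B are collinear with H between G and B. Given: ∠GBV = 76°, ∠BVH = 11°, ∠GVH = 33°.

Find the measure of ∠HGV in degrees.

1. ∠HBV = 76°  [H on ray BG]
2. ∠BHV = 93°  [△VHB]
3. ∠GHV = 87°  [linear pair at H on GB]
4. ∠HGV = 60°  [△VGH]

∠HGV = 60°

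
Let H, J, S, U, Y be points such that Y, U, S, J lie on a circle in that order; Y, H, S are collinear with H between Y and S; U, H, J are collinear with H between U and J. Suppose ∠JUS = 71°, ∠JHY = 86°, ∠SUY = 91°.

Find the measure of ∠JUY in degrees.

∠JUY = 20°

1. ∠JYS = 71°  [same arc SJ]
2. ∠SJY = 89°  [cyclic YUSJ, opposite ∠U+∠J]
3. ∠JSY = 20°  [△YSJ]
4. ∠JUY = 20°  [same arc YJ]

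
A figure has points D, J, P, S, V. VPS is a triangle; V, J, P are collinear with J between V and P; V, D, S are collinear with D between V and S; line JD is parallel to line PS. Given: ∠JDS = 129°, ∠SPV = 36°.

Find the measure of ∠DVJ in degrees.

∠DVJ = 93°

1. ∠JDV = 51°  [linear pair at D on VS]
2. ∠DJV = 36°  [JD∥PS, corresponding at J]
3. ∠DVJ = 93°  [△VJD]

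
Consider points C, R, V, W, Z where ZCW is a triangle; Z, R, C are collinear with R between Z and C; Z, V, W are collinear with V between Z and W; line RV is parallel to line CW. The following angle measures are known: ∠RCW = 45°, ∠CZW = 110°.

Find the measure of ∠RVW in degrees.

1. ∠WCZ = 45°  [R on ray CZ]
2. ∠CWZ = 25°  [△ZCW]
3. ∠RVZ = 25°  [RV∥CW, corresponding at V]
4. ∠RVW = 155°  [linear pair at V on ZW]

∠RVW = 155°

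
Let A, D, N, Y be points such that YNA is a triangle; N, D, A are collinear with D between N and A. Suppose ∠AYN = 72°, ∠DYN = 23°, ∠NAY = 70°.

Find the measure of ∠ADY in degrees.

1. ∠ANY = 38°  [△YNA]
2. ∠DNY = 38°  [D on ray NA]
3. ∠NDY = 119°  [△YND]
4. ∠ADY = 61°  [linear pair at D on NA]

∠ADY = 61°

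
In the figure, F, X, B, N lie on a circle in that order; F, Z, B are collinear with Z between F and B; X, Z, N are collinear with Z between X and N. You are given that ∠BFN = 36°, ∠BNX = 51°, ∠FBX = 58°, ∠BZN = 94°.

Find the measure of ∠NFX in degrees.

1. ∠BXN = 36°  [same arc BN]
2. ∠NBX = 93°  [△XBN]
3. ∠NFX = 87°  [cyclic FXBN, opposite ∠F+∠B]

∠NFX = 87°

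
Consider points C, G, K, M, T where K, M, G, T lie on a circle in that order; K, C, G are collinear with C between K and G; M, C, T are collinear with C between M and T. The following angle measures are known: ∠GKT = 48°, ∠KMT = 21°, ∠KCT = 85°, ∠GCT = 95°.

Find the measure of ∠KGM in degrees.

1. ∠GMT = 48°  [same arc GT]
2. ∠GCM = 85°  [vertical angles at C]
3. ∠KGM = 47°  [△MCG]

∠KGM = 47°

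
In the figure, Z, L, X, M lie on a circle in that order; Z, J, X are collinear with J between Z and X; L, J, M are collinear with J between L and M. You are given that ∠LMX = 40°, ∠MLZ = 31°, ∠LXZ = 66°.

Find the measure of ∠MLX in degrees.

1. ∠LZX = 40°  [same arc LX]
2. ∠LJZ = 109°  [△ZJL]
3. ∠LJX = 71°  [linear pair at J on ZX]
4. ∠MLX = 43°  [△LJX]

∠MLX = 43°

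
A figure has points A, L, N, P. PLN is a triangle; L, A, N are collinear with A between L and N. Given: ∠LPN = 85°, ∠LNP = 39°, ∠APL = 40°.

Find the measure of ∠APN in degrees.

∠APN = 45°

1. ∠NLP = 56°  [△PLN]
2. ∠ANP = 39°  [A on ray NL]
3. ∠ALP = 56°  [A on ray LN]
4. ∠LAP = 84°  [△PLA]
5. ∠NAP = 96°  [linear pair at A on LN]
6. ∠APN = 45°  [△PAN]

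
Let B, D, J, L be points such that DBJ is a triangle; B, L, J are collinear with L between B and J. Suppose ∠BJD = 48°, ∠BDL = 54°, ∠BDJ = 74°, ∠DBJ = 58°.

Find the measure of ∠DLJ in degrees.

1. ∠DBL = 58°  [L on ray BJ]
2. ∠BLD = 68°  [△DBL]
3. ∠DLJ = 112°  [linear pair at L on BJ]

∠DLJ = 112°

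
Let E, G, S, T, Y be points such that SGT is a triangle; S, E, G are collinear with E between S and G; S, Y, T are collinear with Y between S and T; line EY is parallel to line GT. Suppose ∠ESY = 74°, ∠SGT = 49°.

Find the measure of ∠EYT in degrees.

∠EYT = 123°

1. ∠GST = 74°  [E on SG, Y on ST]
2. ∠GTS = 57°  [△SGT]
3. ∠EYS = 57°  [EY∥GT, corresponding at Y]
4. ∠EYT = 123°  [linear pair at Y on ST]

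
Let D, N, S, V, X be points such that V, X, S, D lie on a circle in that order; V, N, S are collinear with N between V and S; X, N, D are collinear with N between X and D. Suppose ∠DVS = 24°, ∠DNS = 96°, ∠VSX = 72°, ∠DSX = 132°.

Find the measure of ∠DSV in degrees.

∠DSV = 60°

1. ∠DXS = 24°  [same arc SD]
2. ∠SDX = 24°  [△XSD]
3. ∠DSV = 60°  [△SND]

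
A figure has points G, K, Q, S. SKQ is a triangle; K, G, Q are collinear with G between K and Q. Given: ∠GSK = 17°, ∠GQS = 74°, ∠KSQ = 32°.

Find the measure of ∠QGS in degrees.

1. ∠KQS = 74°  [G on ray QK]
2. ∠QKS = 74°  [△SKQ]
3. ∠GKS = 74°  [G on ray KQ]
4. ∠KGS = 89°  [△SKG]
5. ∠QGS = 91°  [linear pair at G on KQ]

∠QGS = 91°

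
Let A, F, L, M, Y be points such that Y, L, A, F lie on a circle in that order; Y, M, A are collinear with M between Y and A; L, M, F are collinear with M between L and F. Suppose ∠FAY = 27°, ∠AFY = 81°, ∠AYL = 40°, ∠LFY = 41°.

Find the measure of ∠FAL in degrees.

∠FAL = 68°

1. ∠AYF = 72°  [△YAF]
2. ∠AFL = 40°  [same arc LA]
3. ∠ALF = 72°  [same arc AF]
4. ∠FAL = 68°  [△LAF]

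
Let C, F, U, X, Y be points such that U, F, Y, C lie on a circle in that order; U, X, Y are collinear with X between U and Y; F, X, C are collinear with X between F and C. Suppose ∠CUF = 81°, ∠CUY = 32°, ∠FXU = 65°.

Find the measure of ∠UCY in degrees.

1. ∠CYF = 99°  [cyclic UFYC, opposite ∠U+∠Y]
2. ∠CFY = 32°  [same arc YC]
3. ∠CXY = 65°  [vertical angles at X]
4. ∠FCY = 49°  [△FYC]
5. ∠CYU = 66°  [△YXC]
6. ∠UCY = 82°  [△UYC]

∠UCY = 82°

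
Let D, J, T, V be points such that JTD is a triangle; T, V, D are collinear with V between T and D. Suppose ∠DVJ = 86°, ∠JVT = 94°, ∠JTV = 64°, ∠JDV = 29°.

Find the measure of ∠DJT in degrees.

∠DJT = 87°

1. ∠DTJ = 64°  [V on ray TD]
2. ∠JDT = 29°  [V on ray DT]
3. ∠DJT = 87°  [△JTD]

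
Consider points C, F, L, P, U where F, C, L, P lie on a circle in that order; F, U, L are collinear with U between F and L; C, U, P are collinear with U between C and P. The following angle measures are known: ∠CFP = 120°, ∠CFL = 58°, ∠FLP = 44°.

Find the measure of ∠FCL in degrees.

∠FCL = 106°

1. ∠FCP = 44°  [same arc FP]
2. ∠CPF = 16°  [△FCP]
3. ∠CLF = 16°  [same arc FC]
4. ∠FCL = 106°  [△FCL]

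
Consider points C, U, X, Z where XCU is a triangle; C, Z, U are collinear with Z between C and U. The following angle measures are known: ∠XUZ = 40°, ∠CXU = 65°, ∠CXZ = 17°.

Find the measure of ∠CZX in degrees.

1. ∠CUX = 40°  [Z on ray UC]
2. ∠UCX = 75°  [△XCU]
3. ∠XCZ = 75°  [Z on ray CU]
4. ∠CZX = 88°  [△XCZ]

∠CZX = 88°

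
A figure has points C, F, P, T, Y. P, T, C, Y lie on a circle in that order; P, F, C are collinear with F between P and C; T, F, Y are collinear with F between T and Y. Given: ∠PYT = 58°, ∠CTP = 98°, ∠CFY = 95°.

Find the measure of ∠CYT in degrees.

∠CYT = 24°

1. ∠PCT = 58°  [same arc PT]
2. ∠CPT = 24°  [△PTC]
3. ∠CYT = 24°  [same arc TC]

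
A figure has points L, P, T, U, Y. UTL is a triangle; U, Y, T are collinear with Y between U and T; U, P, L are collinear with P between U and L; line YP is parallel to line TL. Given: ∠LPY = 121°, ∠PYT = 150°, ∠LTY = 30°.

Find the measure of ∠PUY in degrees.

1. ∠UPY = 59°  [linear pair at P on UL]
2. ∠PYU = 30°  [linear pair at Y on UT]
3. ∠PUY = 91°  [△UYP]

∠PUY = 91°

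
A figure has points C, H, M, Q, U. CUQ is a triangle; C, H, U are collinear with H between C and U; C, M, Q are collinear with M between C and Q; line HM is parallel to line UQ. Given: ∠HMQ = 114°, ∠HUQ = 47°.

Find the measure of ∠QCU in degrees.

1. ∠CMH = 66°  [linear pair at M on CQ]
2. ∠CUQ = 47°  [H on ray UC]
3. ∠CQU = 66°  [HM∥UQ, corresponding at M]
4. ∠QCU = 67°  [△CUQ]

∠QCU = 67°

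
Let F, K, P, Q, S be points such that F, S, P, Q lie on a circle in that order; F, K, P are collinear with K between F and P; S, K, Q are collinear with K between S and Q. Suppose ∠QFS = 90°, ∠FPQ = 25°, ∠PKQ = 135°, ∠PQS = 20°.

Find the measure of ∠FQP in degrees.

∠FQP = 85°

1. ∠FSQ = 25°  [same arc FQ]
2. ∠FKQ = 45°  [linear pair at K on FP]
3. ∠FQS = 65°  [△FSQ]
4. ∠PFQ = 70°  [△FKQ]
5. ∠FQP = 85°  [△FPQ]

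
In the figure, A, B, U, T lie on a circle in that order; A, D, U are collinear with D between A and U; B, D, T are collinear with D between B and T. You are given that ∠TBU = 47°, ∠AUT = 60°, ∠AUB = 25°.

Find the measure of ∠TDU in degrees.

∠TDU = 72°

1. ∠TAU = 47°  [same arc UT]
2. ∠ATB = 25°  [same arc AB]
3. ∠ADT = 108°  [△ADT]
4. ∠TDU = 72°  [linear pair at D on AU]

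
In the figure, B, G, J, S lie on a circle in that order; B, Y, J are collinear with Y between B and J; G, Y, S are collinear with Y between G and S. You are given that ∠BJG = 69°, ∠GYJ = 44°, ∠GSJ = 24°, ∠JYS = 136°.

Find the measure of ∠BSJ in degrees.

1. ∠BSG = 69°  [same arc BG]
2. ∠BYS = 44°  [vertical angles at Y]
3. ∠BJS = 20°  [△JYS]
4. ∠JBS = 67°  [△BYS]
5. ∠BSJ = 93°  [△BJS]

∠BSJ = 93°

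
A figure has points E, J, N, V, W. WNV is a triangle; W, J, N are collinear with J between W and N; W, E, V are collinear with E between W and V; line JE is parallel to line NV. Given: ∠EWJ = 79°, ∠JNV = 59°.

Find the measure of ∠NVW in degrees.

1. ∠NWV = 79°  [J on WN, E on WV]
2. ∠VNW = 59°  [J on ray NW]
3. ∠NVW = 42°  [△WNV]

∠NVW = 42°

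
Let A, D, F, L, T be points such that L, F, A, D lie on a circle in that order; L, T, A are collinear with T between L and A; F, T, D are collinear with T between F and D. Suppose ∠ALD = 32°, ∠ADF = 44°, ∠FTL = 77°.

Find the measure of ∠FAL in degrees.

∠FAL = 45°

1. ∠AFD = 32°  [same arc AD]
2. ∠ATF = 103°  [linear pair at T on LA]
3. ∠FAL = 45°  [△FTA]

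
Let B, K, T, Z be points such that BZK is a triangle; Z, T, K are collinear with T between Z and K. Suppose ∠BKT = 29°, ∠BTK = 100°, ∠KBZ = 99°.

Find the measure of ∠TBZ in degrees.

1. ∠BKZ = 29°  [T on ray KZ]
2. ∠BTZ = 80°  [linear pair at T on ZK]
3. ∠BZK = 52°  [△BZK]
4. ∠BZT = 52°  [T on ray ZK]
5. ∠TBZ = 48°  [△BZT]

∠TBZ = 48°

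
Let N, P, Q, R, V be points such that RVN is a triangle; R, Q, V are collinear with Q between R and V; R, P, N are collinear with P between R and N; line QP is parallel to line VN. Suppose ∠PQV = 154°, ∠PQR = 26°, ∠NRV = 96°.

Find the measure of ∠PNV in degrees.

1. ∠NVR = 26°  [QP∥VN, corresponding at Q]
2. ∠RNV = 58°  [△RVN]
3. ∠PNV = 58°  [P on ray NR]

∠PNV = 58°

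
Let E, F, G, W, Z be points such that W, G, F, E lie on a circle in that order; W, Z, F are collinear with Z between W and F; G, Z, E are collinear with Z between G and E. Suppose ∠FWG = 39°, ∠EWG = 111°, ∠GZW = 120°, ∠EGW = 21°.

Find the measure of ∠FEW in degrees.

1. ∠FEG = 39°  [same arc GF]
2. ∠EFG = 69°  [cyclic WGFE, opposite ∠W+∠F]
3. ∠EFW = 21°  [same arc WE]
4. ∠EGF = 72°  [△GFE]
5. ∠EWF = 72°  [same arc FE]
6. ∠FEW = 87°  [△WFE]

∠FEW = 87°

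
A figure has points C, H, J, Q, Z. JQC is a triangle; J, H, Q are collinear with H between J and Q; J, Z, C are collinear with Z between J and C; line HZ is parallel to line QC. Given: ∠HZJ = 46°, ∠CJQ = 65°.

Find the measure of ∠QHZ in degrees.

1. ∠JCQ = 46°  [HZ∥QC, corresponding at Z]
2. ∠CQJ = 69°  [△JQC]
3. ∠JHZ = 69°  [HZ∥QC, corresponding at H]
4. ∠QHZ = 111°  [linear pair at H on JQ]

∠QHZ = 111°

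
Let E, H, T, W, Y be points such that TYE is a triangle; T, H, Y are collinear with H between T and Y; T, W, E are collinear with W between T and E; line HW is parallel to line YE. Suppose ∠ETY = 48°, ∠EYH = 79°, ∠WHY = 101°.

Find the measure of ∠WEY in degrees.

∠WEY = 53°

1. ∠EYT = 79°  [H on ray YT]
2. ∠TEY = 53°  [△TYE]
3. ∠WEY = 53°  [W on ray ET]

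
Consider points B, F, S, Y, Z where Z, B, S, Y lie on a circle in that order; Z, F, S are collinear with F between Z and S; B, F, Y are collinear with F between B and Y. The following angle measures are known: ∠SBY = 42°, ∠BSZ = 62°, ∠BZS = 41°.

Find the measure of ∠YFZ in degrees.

1. ∠SZY = 42°  [same arc SY]
2. ∠BYZ = 62°  [same arc ZB]
3. ∠YFZ = 76°  [△ZFY]

∠YFZ = 76°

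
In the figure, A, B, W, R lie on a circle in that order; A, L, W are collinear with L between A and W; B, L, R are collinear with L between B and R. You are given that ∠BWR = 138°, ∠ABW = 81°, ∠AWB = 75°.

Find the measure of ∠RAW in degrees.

∠RAW = 18°

1. ∠BAR = 42°  [cyclic ABWR, opposite ∠A+∠W]
2. ∠ARW = 99°  [cyclic ABWR, opposite ∠B+∠R]
3. ∠ARB = 75°  [same arc AB]
4. ∠ABR = 63°  [△ABR]
5. ∠AWR = 63°  [same arc AR]
6. ∠RAW = 18°  [△AWR]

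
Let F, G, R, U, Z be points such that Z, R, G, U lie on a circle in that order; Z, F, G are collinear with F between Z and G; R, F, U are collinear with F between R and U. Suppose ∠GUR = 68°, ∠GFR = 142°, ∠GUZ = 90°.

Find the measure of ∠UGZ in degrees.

1. ∠GZR = 68°  [same arc RG]
2. ∠RFZ = 38°  [linear pair at F on ZG]
3. ∠URZ = 74°  [△ZFR]
4. ∠UGZ = 74°  [same arc ZU]

∠UGZ = 74°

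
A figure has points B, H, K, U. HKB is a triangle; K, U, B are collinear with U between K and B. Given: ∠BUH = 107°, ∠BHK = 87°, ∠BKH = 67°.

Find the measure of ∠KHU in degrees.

∠KHU = 40°

1. ∠HUK = 73°  [linear pair at U on KB]
2. ∠HKU = 67°  [U on ray KB]
3. ∠KHU = 40°  [△HKU]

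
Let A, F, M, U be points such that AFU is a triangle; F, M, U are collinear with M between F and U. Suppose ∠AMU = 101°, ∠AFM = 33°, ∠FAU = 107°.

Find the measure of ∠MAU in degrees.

∠MAU = 39°

1. ∠AFU = 33°  [M on ray FU]
2. ∠AUF = 40°  [△AFU]
3. ∠AUM = 40°  [M on ray UF]
4. ∠MAU = 39°  [△AMU]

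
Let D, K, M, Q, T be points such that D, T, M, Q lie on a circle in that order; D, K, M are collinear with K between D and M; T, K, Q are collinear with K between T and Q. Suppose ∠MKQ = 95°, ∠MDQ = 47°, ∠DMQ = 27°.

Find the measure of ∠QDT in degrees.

∠QDT = 105°

1. ∠DKQ = 85°  [linear pair at K on DM]
2. ∠DQT = 48°  [△DKQ]
3. ∠DTQ = 27°  [same arc DQ]
4. ∠QDT = 105°  [△DTQ]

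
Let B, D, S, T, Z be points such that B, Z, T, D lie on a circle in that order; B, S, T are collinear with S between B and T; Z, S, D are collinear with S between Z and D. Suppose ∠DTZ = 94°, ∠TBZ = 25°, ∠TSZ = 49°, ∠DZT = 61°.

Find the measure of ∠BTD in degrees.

1. ∠TDZ = 25°  [△ZTD]
2. ∠BSD = 49°  [vertical angles at S]
3. ∠DST = 131°  [linear pair at S on BT]
4. ∠BTD = 24°  [△TSD]

∠BTD = 24°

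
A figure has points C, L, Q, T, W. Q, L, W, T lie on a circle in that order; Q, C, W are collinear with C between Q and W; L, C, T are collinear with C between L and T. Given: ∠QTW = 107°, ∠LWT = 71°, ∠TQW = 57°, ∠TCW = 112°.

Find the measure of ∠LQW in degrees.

∠LQW = 52°

1. ∠QWT = 16°  [△QWT]
2. ∠LCQ = 112°  [vertical angles at C]
3. ∠QLT = 16°  [same arc QT]
4. ∠LQW = 52°  [△QCL]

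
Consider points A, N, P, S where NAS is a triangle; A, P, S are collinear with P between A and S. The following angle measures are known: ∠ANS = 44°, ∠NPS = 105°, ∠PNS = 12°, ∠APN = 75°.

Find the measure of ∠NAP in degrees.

∠NAP = 73°

1. ∠NSP = 63°  [△NPS]
2. ∠ASN = 63°  [P on ray SA]
3. ∠NAS = 73°  [△NAS]
4. ∠NAP = 73°  [P on ray AS]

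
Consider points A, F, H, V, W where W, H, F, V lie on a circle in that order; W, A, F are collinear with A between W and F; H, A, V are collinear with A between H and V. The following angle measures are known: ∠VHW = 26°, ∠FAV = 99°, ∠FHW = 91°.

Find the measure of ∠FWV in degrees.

1. ∠VFW = 26°  [same arc WV]
2. ∠FVW = 89°  [cyclic WHFV, opposite ∠H+∠V]
3. ∠FWV = 65°  [△WFV]

∠FWV = 65°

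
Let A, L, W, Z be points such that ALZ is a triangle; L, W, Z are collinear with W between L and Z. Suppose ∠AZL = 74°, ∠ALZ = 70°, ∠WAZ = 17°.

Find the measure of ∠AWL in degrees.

∠AWL = 91°

1. ∠AZW = 74°  [W on ray ZL]
2. ∠AWZ = 89°  [△AWZ]
3. ∠AWL = 91°  [linear pair at W on LZ]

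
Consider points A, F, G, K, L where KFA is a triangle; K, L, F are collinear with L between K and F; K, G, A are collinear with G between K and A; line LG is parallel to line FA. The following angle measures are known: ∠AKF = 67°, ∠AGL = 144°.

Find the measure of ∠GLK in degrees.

∠GLK = 77°

1. ∠GKL = 67°  [L on KF, G on KA]
2. ∠KGL = 36°  [linear pair at G on KA]
3. ∠GLK = 77°  [△KLG]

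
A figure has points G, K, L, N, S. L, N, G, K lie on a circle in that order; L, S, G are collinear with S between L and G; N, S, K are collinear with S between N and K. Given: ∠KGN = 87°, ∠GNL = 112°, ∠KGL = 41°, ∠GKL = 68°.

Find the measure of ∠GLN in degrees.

1. ∠KLN = 93°  [cyclic LNGK, opposite ∠L+∠G]
2. ∠KNL = 41°  [same arc LK]
3. ∠LKN = 46°  [△LNK]
4. ∠LGN = 46°  [same arc LN]
5. ∠GLN = 22°  [△LNG]

∠GLN = 22°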